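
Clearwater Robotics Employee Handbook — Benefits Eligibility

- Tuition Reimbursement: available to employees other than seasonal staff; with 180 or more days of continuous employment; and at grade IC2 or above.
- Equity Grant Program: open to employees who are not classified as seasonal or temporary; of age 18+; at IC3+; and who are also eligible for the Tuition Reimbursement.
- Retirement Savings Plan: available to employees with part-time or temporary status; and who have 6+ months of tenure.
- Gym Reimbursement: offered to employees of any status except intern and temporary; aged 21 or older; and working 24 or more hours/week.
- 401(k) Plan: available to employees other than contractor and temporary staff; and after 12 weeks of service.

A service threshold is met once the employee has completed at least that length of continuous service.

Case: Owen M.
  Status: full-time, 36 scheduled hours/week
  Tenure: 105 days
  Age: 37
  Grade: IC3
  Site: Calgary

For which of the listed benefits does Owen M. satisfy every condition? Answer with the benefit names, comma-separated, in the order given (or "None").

Tuition Reimbursement — status full-time ✓ (not excluded); service 105 days < 180 days ✗ → not eligible.
Equity Grant Program — status full-time ✓ (not excluded); age 37 ≥ 18 ✓; grade IC3 ≥ IC3 ✓; not eligible for Tuition Reimbursement ✗ → not eligible.
Retirement Savings Plan — status full-time ✗ (requires part-time or temporary) → not eligible.
Gym Reimbursement — status full-time ✓ (not excluded); age 37 ≥ 21 ✓; 36 hrs/wk ≥ 24 ✓ → eligible.
401(k) Plan — status full-time ✓ (not excluded); service 105 days ≥ 12 weeks (≈84 days) ✓ → eligible.

Gym Reimbursement, 401(k) Plan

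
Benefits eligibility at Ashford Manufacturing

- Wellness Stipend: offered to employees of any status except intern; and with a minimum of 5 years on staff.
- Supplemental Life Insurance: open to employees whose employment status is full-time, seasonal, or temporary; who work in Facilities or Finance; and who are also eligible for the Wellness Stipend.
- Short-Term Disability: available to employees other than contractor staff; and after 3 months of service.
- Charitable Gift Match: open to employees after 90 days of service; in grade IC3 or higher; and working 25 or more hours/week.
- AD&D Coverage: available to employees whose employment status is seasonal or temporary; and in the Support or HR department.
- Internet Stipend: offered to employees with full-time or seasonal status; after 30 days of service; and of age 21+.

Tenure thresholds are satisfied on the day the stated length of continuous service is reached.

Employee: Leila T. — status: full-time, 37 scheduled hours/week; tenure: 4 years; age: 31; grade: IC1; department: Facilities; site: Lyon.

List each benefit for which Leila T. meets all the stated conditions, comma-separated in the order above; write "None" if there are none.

Short-Term Disability, Internet Stipend

Wellness Stipend — status full-time ✓ (not excluded); service 4 years < 5 years ✗ → not eligible.
Supplemental Life Insurance — status full-time ✓; dept Facilities ✓; not eligible for Wellness Stipend ✗ → not eligible.
Short-Term Disability — status full-time ✓ (not excluded); service 4 years ≥ 3 months (≈90 days) ✓ → eligible.
Charitable Gift Match — service 4 years ≥ 90 days ✓; grade IC1 < IC3 ✗ → not eligible.
AD&D Coverage — status full-time ✗ (requires seasonal or temporary) → not eligible.
Internet Stipend — status full-time ✓; service 4 years ≥ 30 days ✓; age 31 ≥ 21 ✓ → eligible.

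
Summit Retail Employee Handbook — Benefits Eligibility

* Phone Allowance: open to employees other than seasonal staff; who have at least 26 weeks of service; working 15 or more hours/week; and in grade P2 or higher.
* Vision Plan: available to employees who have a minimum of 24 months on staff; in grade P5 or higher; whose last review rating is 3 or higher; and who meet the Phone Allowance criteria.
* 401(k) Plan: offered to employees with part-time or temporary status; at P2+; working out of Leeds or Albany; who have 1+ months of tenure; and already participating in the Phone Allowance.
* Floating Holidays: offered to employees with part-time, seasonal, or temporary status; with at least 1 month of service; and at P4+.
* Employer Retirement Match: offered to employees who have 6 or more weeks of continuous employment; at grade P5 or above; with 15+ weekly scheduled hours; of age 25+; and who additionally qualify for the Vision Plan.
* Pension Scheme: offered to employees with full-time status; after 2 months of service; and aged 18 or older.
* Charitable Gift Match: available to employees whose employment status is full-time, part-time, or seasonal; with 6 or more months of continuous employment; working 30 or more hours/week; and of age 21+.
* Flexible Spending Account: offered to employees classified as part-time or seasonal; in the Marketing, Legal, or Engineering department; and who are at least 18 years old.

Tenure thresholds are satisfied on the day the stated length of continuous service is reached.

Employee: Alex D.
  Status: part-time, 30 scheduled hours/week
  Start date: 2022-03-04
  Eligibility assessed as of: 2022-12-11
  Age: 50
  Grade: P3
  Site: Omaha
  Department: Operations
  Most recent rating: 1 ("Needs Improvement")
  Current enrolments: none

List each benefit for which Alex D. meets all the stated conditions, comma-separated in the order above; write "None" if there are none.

Phone Allowance, Charitable Gift Match

Service from 2022-03-04 to 2022-12-11: 282 days.
Phone Allowance — status part-time ✓ (not excluded); service 282 days ≥ 26 weeks (≈182 days) ✓; 30 hrs/wk ≥ 15 ✓; grade P3 ≥ P2 ✓ → eligible.
Vision Plan — service 282 days < 24 months (≈720 days) ✗ → not eligible.
401(k) Plan — status part-time ✓; grade P3 ≥ P2 ✓; site Omaha ✗ (not Leeds or Albany) → not eligible.
Floating Holidays — status part-time ✓; service 282 days ≥ 1 month (≈30 days) ✓; grade P3 < P4 ✗ → not eligible.
Employer Retirement Match — service 282 days ≥ 6 weeks (≈42 days) ✓; grade P3 < P5 ✗ → not eligible.
Pension Scheme — status part-time ✗ (requires full-time) → not eligible.
Charitable Gift Match — status part-time ✓; service 282 days ≥ 6 months (≈180 days) ✓; 30 hrs/wk ≥ 30 ✓; age 50 ≥ 21 ✓ → eligible.
Flexible Spending Account — status part-time ✓; dept Operations ✗ → not eligible.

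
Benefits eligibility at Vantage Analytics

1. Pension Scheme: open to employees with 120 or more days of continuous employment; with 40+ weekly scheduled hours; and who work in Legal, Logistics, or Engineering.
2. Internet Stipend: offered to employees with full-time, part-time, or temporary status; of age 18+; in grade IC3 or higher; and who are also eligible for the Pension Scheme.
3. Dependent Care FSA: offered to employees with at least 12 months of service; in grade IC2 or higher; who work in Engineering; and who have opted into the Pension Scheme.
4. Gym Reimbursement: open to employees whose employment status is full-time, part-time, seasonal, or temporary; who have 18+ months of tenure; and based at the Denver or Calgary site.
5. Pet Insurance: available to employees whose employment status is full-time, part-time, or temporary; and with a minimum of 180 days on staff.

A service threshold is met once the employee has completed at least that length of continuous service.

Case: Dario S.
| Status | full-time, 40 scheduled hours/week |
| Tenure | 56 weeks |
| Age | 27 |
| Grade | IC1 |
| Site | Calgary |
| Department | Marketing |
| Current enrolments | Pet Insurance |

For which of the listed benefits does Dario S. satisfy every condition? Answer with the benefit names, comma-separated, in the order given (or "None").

Pension Scheme — service 56 weeks ≥ 120 days ✓; 40 hrs/wk ≥ 40 ✓; dept Marketing ✗ → not eligible.
Internet Stipend — status full-time ✓; age 27 ≥ 18 ✓; grade IC1 < IC3 ✗ → not eligible.
Dependent Care FSA — service 56 weeks ≥ 12 months (≈360 days) ✓; grade IC1 < IC2 ✗ → not eligible.
Gym Reimbursement — status full-time ✓; service 56 weeks < 18 months (≈540 days) ✗ → not eligible.
Pet Insurance — status full-time ✓; service 56 weeks ≥ 180 days ✓ → eligible.

Pet Insurance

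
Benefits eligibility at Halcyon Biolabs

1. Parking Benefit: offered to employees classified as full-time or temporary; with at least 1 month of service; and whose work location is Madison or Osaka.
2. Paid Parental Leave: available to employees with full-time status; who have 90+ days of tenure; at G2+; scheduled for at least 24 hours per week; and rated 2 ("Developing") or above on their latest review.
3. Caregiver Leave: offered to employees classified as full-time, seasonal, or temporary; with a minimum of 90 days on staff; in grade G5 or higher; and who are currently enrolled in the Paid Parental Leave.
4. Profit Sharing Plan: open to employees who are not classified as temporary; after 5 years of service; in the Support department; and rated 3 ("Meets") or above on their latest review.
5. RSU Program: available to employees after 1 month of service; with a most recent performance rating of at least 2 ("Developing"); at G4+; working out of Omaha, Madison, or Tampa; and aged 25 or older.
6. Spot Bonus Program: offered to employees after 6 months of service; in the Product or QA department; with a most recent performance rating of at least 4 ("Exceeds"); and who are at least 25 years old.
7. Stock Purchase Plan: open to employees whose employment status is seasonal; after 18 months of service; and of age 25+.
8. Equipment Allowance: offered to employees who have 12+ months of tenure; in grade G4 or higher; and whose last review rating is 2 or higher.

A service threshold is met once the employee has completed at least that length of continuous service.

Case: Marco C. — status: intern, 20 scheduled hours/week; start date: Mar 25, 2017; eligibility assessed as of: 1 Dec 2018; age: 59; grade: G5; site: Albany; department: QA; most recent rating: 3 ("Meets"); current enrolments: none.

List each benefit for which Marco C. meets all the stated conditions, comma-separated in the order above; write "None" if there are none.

Equipment Allowance

Service from Mar 25, 2017 to 1 Dec 2018: 616 days.
Parking Benefit — status intern ✗ (requires full-time or temporary) → not eligible.
Paid Parental Leave — status intern ✗ (requires full-time) → not eligible.
Caregiver Leave — status intern ✗ (requires full-time, seasonal, or temporary) → not eligible.
Profit Sharing Plan — status intern ✓ (not excluded); service 616 days < 5 years (≈1825 days) ✗ → not eligible.
RSU Program — service 616 days ≥ 1 month (≈30 days) ✓; rating 3 ≥ 2 ✓; grade G5 ≥ G4 ✓; site Albany ✗ (not Omaha, Madison, or Tampa) → not eligible.
Spot Bonus Program — service 616 days ≥ 6 months (≈180 days) ✓; dept QA ✓; rating 3 < 4 ✗ → not eligible.
Stock Purchase Plan — status intern ✗ (requires seasonal) → not eligible.
Equipment Allowance — service 616 days ≥ 12 months (≈360 days) ✓; grade G5 ≥ G4 ✓; rating 3 ≥ 2 ✓ → eligible.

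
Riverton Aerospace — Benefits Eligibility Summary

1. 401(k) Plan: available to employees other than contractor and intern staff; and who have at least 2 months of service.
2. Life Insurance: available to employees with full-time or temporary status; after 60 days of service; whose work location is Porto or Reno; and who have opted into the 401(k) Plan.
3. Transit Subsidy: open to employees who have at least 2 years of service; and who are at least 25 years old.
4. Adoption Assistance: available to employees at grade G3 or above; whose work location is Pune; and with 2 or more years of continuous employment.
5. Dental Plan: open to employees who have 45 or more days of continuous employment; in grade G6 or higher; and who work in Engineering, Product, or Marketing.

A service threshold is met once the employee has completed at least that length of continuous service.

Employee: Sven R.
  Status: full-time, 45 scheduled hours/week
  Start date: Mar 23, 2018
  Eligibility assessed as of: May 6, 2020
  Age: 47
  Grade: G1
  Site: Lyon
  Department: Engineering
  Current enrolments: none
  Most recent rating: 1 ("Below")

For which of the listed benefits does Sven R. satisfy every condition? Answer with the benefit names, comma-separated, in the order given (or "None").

Service from Mar 23, 2018 to May 6, 2020: 775 days.
401(k) Plan — status full-time ✓ (not excluded); service 775 days ≥ 2 months (≈60 days) ✓ → eligible.
Life Insurance — status full-time ✓; service 775 days ≥ 60 days ✓; site Lyon ✗ (not Porto or Reno) → not eligible.
Transit Subsidy — service 775 days ≥ 2 years (≈730 days) ✓; age 47 ≥ 25 ✓ → eligible.
Adoption Assistance — grade G1 < G3 ✗ → not eligible.
Dental Plan — service 775 days ≥ 45 days ✓; grade G1 < G6 ✗ → not eligible.

401(k) Plan, Transit Subsidy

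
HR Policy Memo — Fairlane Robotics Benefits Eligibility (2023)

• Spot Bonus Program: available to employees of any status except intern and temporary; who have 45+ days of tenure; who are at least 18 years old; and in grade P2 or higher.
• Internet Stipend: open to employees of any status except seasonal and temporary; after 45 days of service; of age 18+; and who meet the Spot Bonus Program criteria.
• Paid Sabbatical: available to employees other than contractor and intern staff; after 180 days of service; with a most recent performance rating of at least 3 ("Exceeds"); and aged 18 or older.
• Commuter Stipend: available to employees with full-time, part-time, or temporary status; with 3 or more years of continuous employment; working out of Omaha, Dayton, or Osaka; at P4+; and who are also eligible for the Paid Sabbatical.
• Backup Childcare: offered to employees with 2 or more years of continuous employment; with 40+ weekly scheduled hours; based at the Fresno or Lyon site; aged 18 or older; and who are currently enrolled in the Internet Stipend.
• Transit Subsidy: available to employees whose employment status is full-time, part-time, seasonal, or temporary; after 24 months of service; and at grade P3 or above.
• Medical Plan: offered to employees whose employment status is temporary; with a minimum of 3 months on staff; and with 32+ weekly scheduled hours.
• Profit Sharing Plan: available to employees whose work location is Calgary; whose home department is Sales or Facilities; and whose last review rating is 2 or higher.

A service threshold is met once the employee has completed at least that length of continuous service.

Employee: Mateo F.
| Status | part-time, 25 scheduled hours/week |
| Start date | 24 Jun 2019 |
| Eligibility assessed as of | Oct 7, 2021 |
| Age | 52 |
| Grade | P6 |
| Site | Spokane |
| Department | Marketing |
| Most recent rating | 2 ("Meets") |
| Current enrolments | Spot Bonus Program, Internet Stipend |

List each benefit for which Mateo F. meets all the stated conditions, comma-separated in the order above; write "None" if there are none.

Spot Bonus Program, Internet Stipend, Transit Subsidy

Service from 24 Jun 2019 to Oct 7, 2021: 836 days.
Spot Bonus Program — status part-time ✓ (not excluded); service 836 days ≥ 45 days ✓; age 52 ≥ 18 ✓; grade P6 ≥ P2 ✓ → eligible.
Internet Stipend — status part-time ✓ (not excluded); service 836 days ≥ 45 days ✓; age 52 ≥ 18 ✓; eligible for Spot Bonus Program ✓ → eligible.
Paid Sabbatical — status part-time ✓ (not excluded); service 836 days ≥ 180 days ✓; rating 2 < 3 ✗ → not eligible.
Commuter Stipend — status part-time ✓; service 836 days < 3 years (≈1095 days) ✗ → not eligible.
Backup Childcare — service 836 days ≥ 2 years (≈730 days) ✓; 25 hrs/wk < 40 ✗ → not eligible.
Transit Subsidy — status part-time ✓; service 836 days ≥ 24 months (≈720 days) ✓; grade P6 ≥ P3 ✓ → eligible.
Medical Plan — status part-time ✗ (requires temporary) → not eligible.
Profit Sharing Plan — site Spokane ✗ (not Calgary) → not eligible.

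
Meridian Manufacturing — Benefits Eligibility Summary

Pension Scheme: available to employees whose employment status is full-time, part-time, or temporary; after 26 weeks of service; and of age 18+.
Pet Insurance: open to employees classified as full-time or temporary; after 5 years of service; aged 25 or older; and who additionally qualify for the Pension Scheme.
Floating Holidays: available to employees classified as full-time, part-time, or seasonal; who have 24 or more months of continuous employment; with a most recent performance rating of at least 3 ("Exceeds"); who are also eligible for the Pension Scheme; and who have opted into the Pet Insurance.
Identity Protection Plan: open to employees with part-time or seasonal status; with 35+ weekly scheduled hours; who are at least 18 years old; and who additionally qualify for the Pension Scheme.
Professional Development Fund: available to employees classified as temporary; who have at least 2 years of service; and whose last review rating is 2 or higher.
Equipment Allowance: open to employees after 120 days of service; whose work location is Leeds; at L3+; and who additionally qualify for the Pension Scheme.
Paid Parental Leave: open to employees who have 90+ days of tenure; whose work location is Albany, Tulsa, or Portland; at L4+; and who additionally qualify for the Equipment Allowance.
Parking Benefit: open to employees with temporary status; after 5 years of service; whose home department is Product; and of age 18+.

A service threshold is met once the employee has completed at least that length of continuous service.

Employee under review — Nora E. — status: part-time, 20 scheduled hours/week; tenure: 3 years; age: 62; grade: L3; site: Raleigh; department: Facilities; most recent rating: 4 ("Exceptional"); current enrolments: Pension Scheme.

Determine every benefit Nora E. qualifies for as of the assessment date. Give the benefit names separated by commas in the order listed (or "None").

Pension Scheme

Pension Scheme — status part-time ✓; service 3 years ≥ 26 weeks (≈182 days) ✓; age 62 ≥ 18 ✓ → eligible.
Pet Insurance — status part-time ✗ (requires full-time or temporary) → not eligible.
Floating Holidays — status part-time ✓; service 3 years ≥ 24 months (≈720 days) ✓; rating 4 ≥ 3 ✓; eligible for Pension Scheme ✓; not enrolled in Pet Insurance ✗ → not eligible.
Identity Protection Plan — status part-time ✓; 20 hrs/wk < 35 ✗ → not eligible.
Professional Development Fund — status part-time ✗ (requires temporary) → not eligible.
Equipment Allowance — service 3 years ≥ 120 days ✓; site Raleigh ✗ (not Leeds) → not eligible.
Paid Parental Leave — service 3 years ≥ 90 days ✓; site Raleigh ✗ (not Albany, Tulsa, or Portland) → not eligible.
Parking Benefit — status part-time ✗ (requires temporary) → not eligible.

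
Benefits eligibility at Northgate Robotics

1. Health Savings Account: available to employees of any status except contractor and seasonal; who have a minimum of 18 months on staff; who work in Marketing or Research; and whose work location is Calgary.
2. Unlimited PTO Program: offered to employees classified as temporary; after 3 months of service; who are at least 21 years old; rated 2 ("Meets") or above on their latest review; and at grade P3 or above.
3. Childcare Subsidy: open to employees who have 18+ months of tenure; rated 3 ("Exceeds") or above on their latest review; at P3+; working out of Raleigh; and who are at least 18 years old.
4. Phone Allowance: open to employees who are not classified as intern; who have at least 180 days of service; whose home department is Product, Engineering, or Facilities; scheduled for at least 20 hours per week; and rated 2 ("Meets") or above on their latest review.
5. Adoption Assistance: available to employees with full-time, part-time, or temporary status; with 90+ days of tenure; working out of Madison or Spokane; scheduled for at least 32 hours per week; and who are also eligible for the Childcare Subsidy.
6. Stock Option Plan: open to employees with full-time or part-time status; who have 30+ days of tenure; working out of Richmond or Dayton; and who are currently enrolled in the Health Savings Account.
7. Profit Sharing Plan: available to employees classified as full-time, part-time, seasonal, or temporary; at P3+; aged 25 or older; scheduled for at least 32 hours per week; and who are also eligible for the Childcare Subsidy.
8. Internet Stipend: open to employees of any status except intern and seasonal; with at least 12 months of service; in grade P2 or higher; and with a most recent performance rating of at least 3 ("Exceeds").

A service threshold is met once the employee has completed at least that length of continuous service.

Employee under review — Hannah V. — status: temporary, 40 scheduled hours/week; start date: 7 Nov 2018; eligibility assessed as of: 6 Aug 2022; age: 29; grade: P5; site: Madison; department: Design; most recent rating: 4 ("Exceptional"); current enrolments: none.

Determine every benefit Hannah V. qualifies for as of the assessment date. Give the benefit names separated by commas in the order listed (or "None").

Unlimited PTO Program, Internet Stipend

Service from 7 Nov 2018 to 6 Aug 2022: 1368 days.
Health Savings Account — status temporary ✓ (not excluded); service 1368 days ≥ 18 months (≈540 days) ✓; dept Design ✗ → not eligible.
Unlimited PTO Program — status temporary ✓; service 1368 days ≥ 3 months (≈90 days) ✓; age 29 ≥ 21 ✓; rating 4 ≥ 2 ✓; grade P5 ≥ P3 ✓ → eligible.
Childcare Subsidy — service 1368 days ≥ 18 months (≈540 days) ✓; rating 4 ≥ 3 ✓; grade P5 ≥ P3 ✓; site Madison ✗ (not Raleigh) → not eligible.
Phone Allowance — status temporary ✓ (not excluded); service 1368 days ≥ 180 days ✓; dept Design ✗ → not eligible.
Adoption Assistance — status temporary ✓; service 1368 days ≥ 90 days ✓; site Madison ✓; 40 hrs/wk ≥ 32 ✓; not eligible for Childcare Subsidy ✗ → not eligible.
Stock Option Plan — status temporary ✗ (requires full-time or part-time) → not eligible.
Profit Sharing Plan — status temporary ✓; grade P5 ≥ P3 ✓; age 29 ≥ 25 ✓; 40 hrs/wk ≥ 32 ✓; not eligible for Childcare Subsidy ✗ → not eligible.
Internet Stipend — status temporary ✓ (not excluded); service 1368 days ≥ 12 months (≈360 days) ✓; grade P5 ≥ P2 ✓; rating 4 ≥ 3 ✓ → eligible.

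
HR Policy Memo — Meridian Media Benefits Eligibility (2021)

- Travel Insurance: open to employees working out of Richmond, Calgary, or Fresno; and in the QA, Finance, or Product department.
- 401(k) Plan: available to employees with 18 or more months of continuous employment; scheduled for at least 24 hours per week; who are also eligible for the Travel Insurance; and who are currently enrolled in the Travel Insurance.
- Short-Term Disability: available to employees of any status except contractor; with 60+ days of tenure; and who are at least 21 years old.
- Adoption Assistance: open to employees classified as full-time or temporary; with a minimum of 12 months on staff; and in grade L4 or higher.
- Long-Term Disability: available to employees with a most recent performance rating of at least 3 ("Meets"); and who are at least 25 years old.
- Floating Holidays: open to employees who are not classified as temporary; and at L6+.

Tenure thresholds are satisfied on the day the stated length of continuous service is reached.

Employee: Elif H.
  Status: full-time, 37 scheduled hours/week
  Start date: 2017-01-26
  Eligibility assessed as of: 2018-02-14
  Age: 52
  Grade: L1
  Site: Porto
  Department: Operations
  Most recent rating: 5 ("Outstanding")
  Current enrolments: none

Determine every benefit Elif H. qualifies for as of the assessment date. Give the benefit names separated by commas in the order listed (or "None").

Short-Term Disability, Long-Term Disability

Service from 2017-01-26 to 2018-02-14: 384 days.
Travel Insurance — site Porto ✗ (not Richmond, Calgary, or Fresno) → not eligible.
401(k) Plan — service 384 days < 18 months (≈540 days) ✗ → not eligible.
Short-Term Disability — status full-time ✓ (not excluded); service 384 days ≥ 60 days ✓; age 52 ≥ 21 ✓ → eligible.
Adoption Assistance — status full-time ✓; service 384 days ≥ 12 months (≈360 days) ✓; grade L1 < L4 ✗ → not eligible.
Long-Term Disability — rating 5 ≥ 3 ✓; age 52 ≥ 25 ✓ → eligible.
Floating Holidays — status full-time ✓ (not excluded); grade L1 < L6 ✗ → not eligible.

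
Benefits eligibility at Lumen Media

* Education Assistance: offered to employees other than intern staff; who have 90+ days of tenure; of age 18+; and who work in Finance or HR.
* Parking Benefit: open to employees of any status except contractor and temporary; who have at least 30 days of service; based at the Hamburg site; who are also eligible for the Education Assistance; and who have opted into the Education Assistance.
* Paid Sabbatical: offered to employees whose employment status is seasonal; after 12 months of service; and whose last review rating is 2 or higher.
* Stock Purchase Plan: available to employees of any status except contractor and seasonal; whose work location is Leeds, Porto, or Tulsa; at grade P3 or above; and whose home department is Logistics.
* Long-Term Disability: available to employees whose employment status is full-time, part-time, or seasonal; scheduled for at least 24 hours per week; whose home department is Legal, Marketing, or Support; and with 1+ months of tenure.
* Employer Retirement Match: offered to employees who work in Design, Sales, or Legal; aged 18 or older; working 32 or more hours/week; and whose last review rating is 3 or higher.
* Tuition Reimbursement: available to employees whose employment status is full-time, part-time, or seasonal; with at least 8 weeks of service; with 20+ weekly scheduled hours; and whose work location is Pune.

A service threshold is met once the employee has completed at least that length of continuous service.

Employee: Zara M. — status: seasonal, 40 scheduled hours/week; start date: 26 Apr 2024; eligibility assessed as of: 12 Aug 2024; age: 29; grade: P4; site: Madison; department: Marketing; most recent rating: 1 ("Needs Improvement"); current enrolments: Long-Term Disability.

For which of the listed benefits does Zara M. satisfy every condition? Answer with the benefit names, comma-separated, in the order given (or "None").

Service from 26 Apr 2024 to 12 Aug 2024: 108 days.
Education Assistance — status seasonal ✓ (not excluded); service 108 days ≥ 90 days ✓; age 29 ≥ 18 ✓; dept Marketing ✗ → not eligible.
Parking Benefit — status seasonal ✓ (not excluded); service 108 days ≥ 30 days ✓; site Madison ✗ (not Hamburg) → not eligible.
Paid Sabbatical — status seasonal ✓; service 108 days < 12 months (≈360 days) ✗ → not eligible.
Stock Purchase Plan — status seasonal ✗ (excluded) → not eligible.
Long-Term Disability — status seasonal ✓; 40 hrs/wk ≥ 24 ✓; dept Marketing ✓; service 108 days ≥ 1 month (≈30 days) ✓ → eligible.
Employer Retirement Match — dept Marketing ✗ → not eligible.
Tuition Reimbursement — status seasonal ✓; service 108 days ≥ 8 weeks (≈56 days) ✓; 40 hrs/wk ≥ 20 ✓; site Madison ✗ (not Pune) → not eligible.

Long-Term Disability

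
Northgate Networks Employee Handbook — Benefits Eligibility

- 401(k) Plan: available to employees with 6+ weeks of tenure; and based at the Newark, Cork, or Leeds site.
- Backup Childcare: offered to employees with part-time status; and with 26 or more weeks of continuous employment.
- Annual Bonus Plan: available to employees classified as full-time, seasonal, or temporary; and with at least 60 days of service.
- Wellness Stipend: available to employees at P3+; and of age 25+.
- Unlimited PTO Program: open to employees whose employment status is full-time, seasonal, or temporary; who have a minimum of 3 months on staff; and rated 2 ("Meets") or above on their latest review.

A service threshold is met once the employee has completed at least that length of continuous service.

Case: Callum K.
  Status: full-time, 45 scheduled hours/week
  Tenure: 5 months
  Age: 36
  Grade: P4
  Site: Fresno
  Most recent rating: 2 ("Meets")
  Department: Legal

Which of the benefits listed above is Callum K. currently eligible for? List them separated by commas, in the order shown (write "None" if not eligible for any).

401(k) Plan — service 5 months ≥ 6 weeks (≈42 days) ✓; site Fresno ✗ (not Newark, Cork, or Leeds) → not eligible.
Backup Childcare — status full-time ✗ (requires part-time) → not eligible.
Annual Bonus Plan — status full-time ✓; service 5 months ≥ 60 days ✓ → eligible.
Wellness Stipend — grade P4 ≥ P3 ✓; age 36 ≥ 25 ✓ → eligible.
Unlimited PTO Program — status full-time ✓; service 5 months ≥ 3 months ✓; rating 2 ≥ 2 ✓ → eligible.

Annual Bonus Plan, Wellness Stipend, Unlimited PTO Program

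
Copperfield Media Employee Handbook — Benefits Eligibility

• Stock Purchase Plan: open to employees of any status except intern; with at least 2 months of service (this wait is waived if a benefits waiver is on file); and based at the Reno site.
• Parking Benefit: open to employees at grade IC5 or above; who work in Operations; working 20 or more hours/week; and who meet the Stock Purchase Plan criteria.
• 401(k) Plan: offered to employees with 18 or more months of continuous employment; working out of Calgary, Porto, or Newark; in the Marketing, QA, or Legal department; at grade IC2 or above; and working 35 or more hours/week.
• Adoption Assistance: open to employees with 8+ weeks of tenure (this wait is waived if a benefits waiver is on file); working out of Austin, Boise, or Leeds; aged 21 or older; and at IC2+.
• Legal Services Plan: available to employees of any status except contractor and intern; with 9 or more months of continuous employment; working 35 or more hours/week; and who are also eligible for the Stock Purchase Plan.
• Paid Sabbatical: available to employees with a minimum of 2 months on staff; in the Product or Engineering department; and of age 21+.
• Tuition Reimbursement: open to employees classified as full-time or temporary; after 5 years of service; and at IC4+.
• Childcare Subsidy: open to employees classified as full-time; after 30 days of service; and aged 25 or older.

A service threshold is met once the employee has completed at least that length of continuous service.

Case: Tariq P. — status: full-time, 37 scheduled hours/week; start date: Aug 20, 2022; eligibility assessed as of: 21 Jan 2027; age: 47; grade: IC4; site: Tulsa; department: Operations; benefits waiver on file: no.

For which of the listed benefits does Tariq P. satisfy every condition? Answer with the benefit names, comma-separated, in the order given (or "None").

Childcare Subsidy

Service from Aug 20, 2022 to 21 Jan 2027: 1615 days.
Stock Purchase Plan — status full-time ✓ (not excluded); no waiver, service 1615 days ≥ 2 months (≈60 days) ✓; site Tulsa ✗ (not Reno) → not eligible.
Parking Benefit — grade IC4 < IC5 ✗ → not eligible.
401(k) Plan — service 1615 days ≥ 18 months (≈540 days) ✓; site Tulsa ✗ (not Calgary, Porto, or Newark) → not eligible.
Adoption Assistance — no waiver, service 1615 days ≥ 8 weeks (≈56 days) ✓; site Tulsa ✗ (not Austin, Boise, or Leeds) → not eligible.
Legal Services Plan — status full-time ✓ (not excluded); service 1615 days ≥ 9 months (≈270 days) ✓; 37 hrs/wk ≥ 35 ✓; not eligible for Stock Purchase Plan ✗ → not eligible.
Paid Sabbatical — service 1615 days ≥ 2 months (≈60 days) ✓; dept Operations ✗ → not eligible.
Tuition Reimbursement — status full-time ✓; service 1615 days < 5 years (≈1825 days) ✗ → not eligible.
Childcare Subsidy — status full-time ✓; service 1615 days ≥ 30 days ✓; age 47 ≥ 25 ✓ → eligible.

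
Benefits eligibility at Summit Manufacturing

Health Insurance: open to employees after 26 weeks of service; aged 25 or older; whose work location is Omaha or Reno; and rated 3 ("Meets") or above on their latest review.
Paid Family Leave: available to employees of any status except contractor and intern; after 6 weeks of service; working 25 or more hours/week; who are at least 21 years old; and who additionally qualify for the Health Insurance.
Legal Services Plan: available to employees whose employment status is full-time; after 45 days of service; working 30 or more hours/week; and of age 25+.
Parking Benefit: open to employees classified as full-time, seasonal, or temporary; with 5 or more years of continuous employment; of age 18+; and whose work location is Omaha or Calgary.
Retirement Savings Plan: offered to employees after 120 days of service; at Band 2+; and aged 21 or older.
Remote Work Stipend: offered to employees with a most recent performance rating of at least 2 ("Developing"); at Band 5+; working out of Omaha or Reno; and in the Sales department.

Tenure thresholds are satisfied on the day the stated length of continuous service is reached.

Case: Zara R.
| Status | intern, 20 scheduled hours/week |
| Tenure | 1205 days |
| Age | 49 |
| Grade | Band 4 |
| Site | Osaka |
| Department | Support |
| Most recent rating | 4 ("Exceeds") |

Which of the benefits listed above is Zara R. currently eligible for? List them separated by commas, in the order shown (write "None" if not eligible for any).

Retirement Savings Plan

Health Insurance — service 1205 days ≥ 26 weeks (≈182 days) ✓; age 49 ≥ 25 ✓; site Osaka ✗ (not Omaha or Reno) → not eligible.
Paid Family Leave — status intern ✗ (excluded) → not eligible.
Legal Services Plan — status intern ✗ (requires full-time) → not eligible.
Parking Benefit — status intern ✗ (requires full-time, seasonal, or temporary) → not eligible.
Retirement Savings Plan — service 1205 days ≥ 120 days ✓; grade Band 4 ≥ Band 2 ✓; age 49 ≥ 21 ✓ → eligible.
Remote Work Stipend — rating 4 ≥ 2 ✓; grade Band 4 < Band 5 ✗ → not eligible.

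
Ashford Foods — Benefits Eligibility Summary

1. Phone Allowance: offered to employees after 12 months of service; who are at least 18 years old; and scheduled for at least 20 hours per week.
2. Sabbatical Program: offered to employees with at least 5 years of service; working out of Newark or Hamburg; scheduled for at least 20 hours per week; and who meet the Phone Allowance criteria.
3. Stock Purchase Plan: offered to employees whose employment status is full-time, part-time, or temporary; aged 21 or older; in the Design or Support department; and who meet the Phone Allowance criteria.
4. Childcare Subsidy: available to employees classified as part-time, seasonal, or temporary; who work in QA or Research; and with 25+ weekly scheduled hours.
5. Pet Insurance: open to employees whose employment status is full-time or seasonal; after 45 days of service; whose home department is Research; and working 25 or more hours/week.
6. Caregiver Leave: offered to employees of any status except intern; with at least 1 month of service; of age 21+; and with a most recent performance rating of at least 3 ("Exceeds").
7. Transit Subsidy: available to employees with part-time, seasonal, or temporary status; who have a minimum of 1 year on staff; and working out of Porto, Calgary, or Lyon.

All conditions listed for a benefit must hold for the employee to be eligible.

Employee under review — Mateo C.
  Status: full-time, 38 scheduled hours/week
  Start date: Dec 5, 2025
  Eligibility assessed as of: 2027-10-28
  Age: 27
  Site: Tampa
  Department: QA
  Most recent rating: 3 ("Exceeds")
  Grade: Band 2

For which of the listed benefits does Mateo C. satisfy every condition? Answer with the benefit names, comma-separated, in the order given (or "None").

Service from Dec 5, 2025 to 2027-10-28: 692 days.
Phone Allowance — service 692 days ≥ 12 months (≈360 days) ✓; age 27 ≥ 18 ✓; 38 hrs/wk ≥ 20 ✓ → eligible.
Sabbatical Program — service 692 days < 5 years (≈1825 days) ✗ → not eligible.
Stock Purchase Plan — status full-time ✓; age 27 ≥ 21 ✓; dept QA ✗ → not eligible.
Childcare Subsidy — status full-time ✗ (requires part-time, seasonal, or temporary) → not eligible.
Pet Insurance — status full-time ✓; service 692 days ≥ 45 days ✓; dept QA ✗ → not eligible.
Caregiver Leave — status full-time ✓ (not excluded); service 692 days ≥ 1 month (≈30 days) ✓; age 27 ≥ 21 ✓; rating 3 ≥ 3 ✓ → eligible.
Transit Subsidy — status full-time ✗ (requires part-time, seasonal, or temporary) → not eligible.

Phone Allowance, Caregiver Leave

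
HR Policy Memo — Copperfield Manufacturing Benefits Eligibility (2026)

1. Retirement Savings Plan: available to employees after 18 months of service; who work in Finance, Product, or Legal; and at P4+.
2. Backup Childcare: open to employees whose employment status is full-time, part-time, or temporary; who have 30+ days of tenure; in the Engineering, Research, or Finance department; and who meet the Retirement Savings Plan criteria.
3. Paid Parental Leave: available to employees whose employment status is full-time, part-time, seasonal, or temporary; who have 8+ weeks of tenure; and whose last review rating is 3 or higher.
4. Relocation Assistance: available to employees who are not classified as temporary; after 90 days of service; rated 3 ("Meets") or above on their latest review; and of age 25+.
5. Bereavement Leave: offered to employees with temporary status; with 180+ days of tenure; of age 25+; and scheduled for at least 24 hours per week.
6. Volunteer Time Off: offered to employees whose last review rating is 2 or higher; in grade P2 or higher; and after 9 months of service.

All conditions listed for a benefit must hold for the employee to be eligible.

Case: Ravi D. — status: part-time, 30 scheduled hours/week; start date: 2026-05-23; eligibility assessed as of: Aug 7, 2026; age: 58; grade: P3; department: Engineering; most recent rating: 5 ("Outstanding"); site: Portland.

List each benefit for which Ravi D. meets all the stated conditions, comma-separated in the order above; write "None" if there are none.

Paid Parental Leave

Service from 2026-05-23 to Aug 7, 2026: 76 days.
Retirement Savings Plan — service 76 days < 18 months (≈540 days) ✗ → not eligible.
Backup Childcare — status part-time ✓; service 76 days ≥ 30 days ✓; dept Engineering ✓; not eligible for Retirement Savings Plan ✗ → not eligible.
Paid Parental Leave — status part-time ✓; service 76 days ≥ 8 weeks (≈56 days) ✓; rating 5 ≥ 3 ✓ → eligible.
Relocation Assistance — status part-time ✓ (not excluded); service 76 days < 90 days ✗ → not eligible.
Bereavement Leave — status part-time ✗ (requires temporary) → not eligible.
Volunteer Time Off — rating 5 ≥ 2 ✓; grade P3 ≥ P2 ✓; service 76 days < 9 months (≈270 days) ✗ → not eligible.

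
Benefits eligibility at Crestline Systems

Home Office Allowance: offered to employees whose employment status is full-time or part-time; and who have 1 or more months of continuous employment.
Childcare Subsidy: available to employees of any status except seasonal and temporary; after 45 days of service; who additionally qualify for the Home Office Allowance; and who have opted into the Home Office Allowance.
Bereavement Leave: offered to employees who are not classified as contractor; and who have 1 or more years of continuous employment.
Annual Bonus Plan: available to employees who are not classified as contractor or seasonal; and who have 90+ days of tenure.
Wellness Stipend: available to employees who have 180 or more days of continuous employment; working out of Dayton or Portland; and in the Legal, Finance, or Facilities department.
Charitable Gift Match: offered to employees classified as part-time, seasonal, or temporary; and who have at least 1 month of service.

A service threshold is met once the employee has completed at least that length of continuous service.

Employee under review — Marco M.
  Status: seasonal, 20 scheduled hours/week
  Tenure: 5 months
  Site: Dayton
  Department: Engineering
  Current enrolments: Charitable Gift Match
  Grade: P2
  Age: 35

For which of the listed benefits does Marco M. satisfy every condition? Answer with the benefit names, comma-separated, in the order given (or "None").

Charitable Gift Match

Home Office Allowance — status seasonal ✗ (requires full-time or part-time) → not eligible.
Childcare Subsidy — status seasonal ✗ (excluded) → not eligible.
Bereavement Leave — status seasonal ✓ (not excluded); service 5 months < 1 year (≈365 days) ✗ → not eligible.
Annual Bonus Plan — status seasonal ✗ (excluded) → not eligible.
Wellness Stipend — service 5 months < 180 days ✗ → not eligible.
Charitable Gift Match — status seasonal ✓; service 5 months ≥ 1 month ✓ → eligible.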